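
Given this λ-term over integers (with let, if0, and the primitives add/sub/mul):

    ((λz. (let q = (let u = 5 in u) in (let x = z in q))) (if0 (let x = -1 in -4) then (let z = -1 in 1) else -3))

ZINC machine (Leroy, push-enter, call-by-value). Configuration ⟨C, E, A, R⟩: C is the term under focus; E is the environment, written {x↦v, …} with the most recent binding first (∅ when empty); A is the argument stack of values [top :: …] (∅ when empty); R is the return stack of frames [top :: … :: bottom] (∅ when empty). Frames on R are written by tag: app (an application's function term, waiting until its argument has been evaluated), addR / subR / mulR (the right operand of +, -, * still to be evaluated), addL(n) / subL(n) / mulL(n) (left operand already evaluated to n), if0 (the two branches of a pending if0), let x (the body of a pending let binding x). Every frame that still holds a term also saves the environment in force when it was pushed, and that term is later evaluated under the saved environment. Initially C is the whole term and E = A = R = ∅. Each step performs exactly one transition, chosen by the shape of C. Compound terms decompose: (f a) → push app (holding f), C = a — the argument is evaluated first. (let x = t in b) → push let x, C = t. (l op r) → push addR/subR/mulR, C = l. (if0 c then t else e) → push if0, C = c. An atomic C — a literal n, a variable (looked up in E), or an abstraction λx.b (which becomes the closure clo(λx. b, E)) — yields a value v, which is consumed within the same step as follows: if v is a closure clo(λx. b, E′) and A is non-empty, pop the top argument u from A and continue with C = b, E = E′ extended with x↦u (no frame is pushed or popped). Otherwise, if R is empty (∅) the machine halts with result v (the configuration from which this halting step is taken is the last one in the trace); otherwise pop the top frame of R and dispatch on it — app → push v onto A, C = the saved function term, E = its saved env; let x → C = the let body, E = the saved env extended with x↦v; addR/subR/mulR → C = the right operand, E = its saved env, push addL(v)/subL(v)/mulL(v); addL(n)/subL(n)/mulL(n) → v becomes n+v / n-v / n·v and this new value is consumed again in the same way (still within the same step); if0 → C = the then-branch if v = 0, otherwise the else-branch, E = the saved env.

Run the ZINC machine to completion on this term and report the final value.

Answer: 5

Machine steps:
t=0: ⟨C=((λz. (let q = (let u = 5 in u) in (let x = z in q))) (if0 (let x = -1 in -4) then (let z = -1 in 1) else -3)); E=∅; A=∅; R=∅⟩
t=1: ⟨C=(if0 (let x = -1 in -4) then (let z = -1 in 1) else -3); E=∅; A=∅; R=[app]⟩
t=2: ⟨C=(let x = -1 in -4); E=∅; A=∅; R=[if0 :: app]⟩
t=3: ⟨C=-1; E=∅; A=∅; R=[let x :: if0 :: app]⟩
t=4: ⟨C=-4; E={x↦-1}; A=∅; R=[if0 :: app]⟩
t=5: ⟨C=-3; E=∅; A=∅; R=[app]⟩
t=6: ⟨C=(λz. (let q = (let u = 5 in u) in (let x = z in q))); E=∅; A=[-3]; R=∅⟩
t=7: ⟨C=(let q = (let u = 5 in u) in (let x = z in q)); E={z↦-3}; A=∅; R=∅⟩
t=8: ⟨C=(let u = 5 in u); E={z↦-3}; A=∅; R=[let q]⟩
t=9: ⟨C=5; E={z↦-3}; A=∅; R=[let u :: let q]⟩
t=10: ⟨C=u; E={u↦5, z↦-3}; A=∅; R=[let q]⟩
t=11: ⟨C=(let x = z in q); E={q↦5, z↦-3}; A=∅; R=∅⟩
t=12: ⟨C=z; E={q↦5, z↦-3}; A=∅; R=[let x]⟩
t=13: ⟨C=q; E={x↦-3, q↦5, z↦-3}; A=∅; R=∅⟩
→ final value 5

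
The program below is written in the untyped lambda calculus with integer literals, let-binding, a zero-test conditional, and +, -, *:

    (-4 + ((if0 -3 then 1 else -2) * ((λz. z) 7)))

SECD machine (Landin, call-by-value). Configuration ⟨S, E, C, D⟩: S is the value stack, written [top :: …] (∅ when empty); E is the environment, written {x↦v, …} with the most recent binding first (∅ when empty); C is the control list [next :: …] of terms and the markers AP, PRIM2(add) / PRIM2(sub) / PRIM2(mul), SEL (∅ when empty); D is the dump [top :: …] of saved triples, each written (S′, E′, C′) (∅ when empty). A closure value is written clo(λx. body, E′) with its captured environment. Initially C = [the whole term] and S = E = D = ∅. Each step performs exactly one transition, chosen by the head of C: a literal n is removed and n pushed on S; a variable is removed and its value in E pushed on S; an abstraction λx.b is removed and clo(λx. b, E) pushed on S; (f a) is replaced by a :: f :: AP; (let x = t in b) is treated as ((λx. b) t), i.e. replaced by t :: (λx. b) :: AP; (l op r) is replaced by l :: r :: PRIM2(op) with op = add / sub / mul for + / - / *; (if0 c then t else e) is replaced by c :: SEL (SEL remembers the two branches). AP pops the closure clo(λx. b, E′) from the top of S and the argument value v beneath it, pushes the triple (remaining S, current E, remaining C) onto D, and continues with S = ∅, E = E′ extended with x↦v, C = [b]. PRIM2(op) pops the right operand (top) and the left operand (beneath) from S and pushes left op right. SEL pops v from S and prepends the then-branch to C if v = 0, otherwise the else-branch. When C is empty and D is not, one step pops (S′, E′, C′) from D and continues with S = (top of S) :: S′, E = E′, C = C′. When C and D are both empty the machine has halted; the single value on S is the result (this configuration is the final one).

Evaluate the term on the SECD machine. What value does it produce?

step 0: [S=∅ | E=∅ | C=[(-4 + ((if0 -3 then 1 else -2) * ((λz. z) 7)))] | D=∅]
step 1: [S=∅ | E=∅ | C=[-4 :: ((if0 -3 then 1 else -2) * ((λz. z) 7)) :: PRIM2(add)] | D=∅]
step 2: [S=[-4] | E=∅ | C=[((if0 -3 then 1 else -2) * ((λz. z) 7)) :: PRIM2(add)] | D=∅]
step 3: [S=[-4] | E=∅ | C=[(if0 -3 then 1 else -2) :: ((λz. z) 7) :: PRIM2(mul) :: PRIM2(add)] | D=∅]
step 4: [S=[-4] | E=∅ | C=[-3 :: SEL :: ((λz. z) 7) :: PRIM2(mul) :: PRIM2(add)] | D=∅]
step 5: [S=[-3 :: -4] | E=∅ | C=[SEL :: ((λz. z) 7) :: PRIM2(mul) :: PRIM2(add)] | D=∅]
step 6: [S=[-4] | E=∅ | C=[-2 :: ((λz. z) 7) :: PRIM2(mul) :: PRIM2(add)] | D=∅]
step 7: [S=[-2 :: -4] | E=∅ | C=[((λz. z) 7) :: PRIM2(mul) :: PRIM2(add)] | D=∅]
step 8: [S=[-2 :: -4] | E=∅ | C=[7 :: (λz. z) :: AP :: PRIM2(mul) :: PRIM2(add)] | D=∅]
step 9: [S=[7 :: -2 :: -4] | E=∅ | C=[(λz. z) :: AP :: PRIM2(mul) :: PRIM2(add)] | D=∅]
step 10: [S=[clo(λz. z, ∅) :: 7 :: -2 :: -4] | E=∅ | C=[AP :: PRIM2(mul) :: PRIM2(add)] | D=∅]
step 11: [S=∅ | E={z↦7} | C=[z] | D=[([-2 :: -4], ∅, [PRIM2(mul) :: PRIM2(add)])]]
step 12: [S=[7] | E={z↦7} | C=∅ | D=[([-2 :: -4], ∅, [PRIM2(mul) :: PRIM2(add)])]]
step 13: [S=[7 :: -2 :: -4] | E=∅ | C=[PRIM2(mul) :: PRIM2(add)] | D=∅]
step 14: [S=[-14 :: -4] | E=∅ | C=[PRIM2(add)] | D=∅]
step 15: [S=[-18] | E=∅ | C=∅ | D=∅]
→ final value -18

Answer: -18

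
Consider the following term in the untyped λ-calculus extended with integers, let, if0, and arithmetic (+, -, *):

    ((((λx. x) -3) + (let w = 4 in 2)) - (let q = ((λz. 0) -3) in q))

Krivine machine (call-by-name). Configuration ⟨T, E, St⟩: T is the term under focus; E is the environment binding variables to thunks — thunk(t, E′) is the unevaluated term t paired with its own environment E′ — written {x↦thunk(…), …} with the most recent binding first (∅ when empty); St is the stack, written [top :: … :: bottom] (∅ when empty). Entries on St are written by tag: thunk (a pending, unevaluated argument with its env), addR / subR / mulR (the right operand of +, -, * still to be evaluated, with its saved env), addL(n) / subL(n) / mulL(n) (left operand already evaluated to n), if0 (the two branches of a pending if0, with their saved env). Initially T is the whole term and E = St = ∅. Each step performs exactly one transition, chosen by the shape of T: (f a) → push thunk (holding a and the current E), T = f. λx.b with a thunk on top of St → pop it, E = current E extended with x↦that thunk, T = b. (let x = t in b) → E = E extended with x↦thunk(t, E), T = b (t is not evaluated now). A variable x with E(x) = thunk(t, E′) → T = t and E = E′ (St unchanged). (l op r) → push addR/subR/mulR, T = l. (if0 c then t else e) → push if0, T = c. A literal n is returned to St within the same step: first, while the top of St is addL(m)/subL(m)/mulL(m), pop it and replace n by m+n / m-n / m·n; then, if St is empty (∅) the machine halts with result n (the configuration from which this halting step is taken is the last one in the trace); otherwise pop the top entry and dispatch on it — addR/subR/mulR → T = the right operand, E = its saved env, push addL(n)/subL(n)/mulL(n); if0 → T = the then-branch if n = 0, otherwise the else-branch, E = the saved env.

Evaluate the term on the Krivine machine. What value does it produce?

Answer: -1

Derivation:
0. <T=((((λx. x) -3) + (let w = 4 in 2)) - (let q = ((λz. 0) -3) in q)), E=∅, St=∅>
1. <T=(((λx. x) -3) + (let w = 4 in 2)), E=∅, St=[subR]>
2. <T=((λx. x) -3), E=∅, St=[addR :: subR]>
3. <T=(λx. x), E=∅, St=[thunk :: addR :: subR]>
4. <T=x, E={x↦thunk(-3, ∅)}, St=[addR :: subR]>
5. <T=-3, E=∅, St=[addR :: subR]>
6. <T=(let w = 4 in 2), E=∅, St=[addL(-3) :: subR]>
7. <T=2, E={w↦thunk(4, ∅)}, St=[addL(-3) :: subR]>
8. <T=(let q = ((λz. 0) -3) in q), E=∅, St=[subL(-1)]>
9. <T=q, E={q↦thunk(((λz. 0) -3), ∅)}, St=[subL(-1)]>
10. <T=((λz. 0) -3), E=∅, St=[subL(-1)]>
11. <T=(λz. 0), E=∅, St=[thunk :: subL(-1)]>
12. <T=0, E={z↦thunk(-3, ∅)}, St=[subL(-1)]>
→ final value -1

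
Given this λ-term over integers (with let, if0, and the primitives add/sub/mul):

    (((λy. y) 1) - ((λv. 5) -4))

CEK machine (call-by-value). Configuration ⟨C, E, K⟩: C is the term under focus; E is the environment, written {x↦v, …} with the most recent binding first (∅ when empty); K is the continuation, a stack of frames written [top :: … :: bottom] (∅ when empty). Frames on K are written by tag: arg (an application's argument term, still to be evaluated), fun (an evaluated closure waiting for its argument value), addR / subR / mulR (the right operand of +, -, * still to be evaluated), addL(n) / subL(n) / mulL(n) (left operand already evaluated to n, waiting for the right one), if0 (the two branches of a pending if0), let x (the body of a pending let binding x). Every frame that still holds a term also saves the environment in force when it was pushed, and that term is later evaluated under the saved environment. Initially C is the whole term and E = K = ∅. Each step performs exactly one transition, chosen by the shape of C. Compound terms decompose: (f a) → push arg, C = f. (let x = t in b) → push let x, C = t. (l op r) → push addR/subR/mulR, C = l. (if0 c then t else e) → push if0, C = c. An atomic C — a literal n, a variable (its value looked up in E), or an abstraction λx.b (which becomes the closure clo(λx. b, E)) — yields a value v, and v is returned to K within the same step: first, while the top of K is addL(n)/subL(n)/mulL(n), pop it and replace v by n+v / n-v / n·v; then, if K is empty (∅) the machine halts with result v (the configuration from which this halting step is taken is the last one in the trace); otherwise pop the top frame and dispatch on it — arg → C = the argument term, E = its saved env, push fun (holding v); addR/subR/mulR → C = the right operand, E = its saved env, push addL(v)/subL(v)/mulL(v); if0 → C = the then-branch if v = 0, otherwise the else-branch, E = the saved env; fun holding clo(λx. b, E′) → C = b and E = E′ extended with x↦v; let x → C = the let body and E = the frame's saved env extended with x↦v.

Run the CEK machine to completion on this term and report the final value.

0. <C=(((λy. y) 1) - ((λv. 5) -4)), E=∅, K=∅>
1. <C=((λy. y) 1), E=∅, K=[subR]>
2. <C=(λy. y), E=∅, K=[arg :: subR]>
3. <C=1, E=∅, K=[fun :: subR]>
4. <C=y, E={y↦1}, K=[subR]>
5. <C=((λv. 5) -4), E=∅, K=[subL(1)]>
6. <C=(λv. 5), E=∅, K=[arg :: subL(1)]>
7. <C=-4, E=∅, K=[fun :: subL(1)]>
8. <C=5, E={v↦-4}, K=[subL(1)]>
→ final value -4

Answer: -4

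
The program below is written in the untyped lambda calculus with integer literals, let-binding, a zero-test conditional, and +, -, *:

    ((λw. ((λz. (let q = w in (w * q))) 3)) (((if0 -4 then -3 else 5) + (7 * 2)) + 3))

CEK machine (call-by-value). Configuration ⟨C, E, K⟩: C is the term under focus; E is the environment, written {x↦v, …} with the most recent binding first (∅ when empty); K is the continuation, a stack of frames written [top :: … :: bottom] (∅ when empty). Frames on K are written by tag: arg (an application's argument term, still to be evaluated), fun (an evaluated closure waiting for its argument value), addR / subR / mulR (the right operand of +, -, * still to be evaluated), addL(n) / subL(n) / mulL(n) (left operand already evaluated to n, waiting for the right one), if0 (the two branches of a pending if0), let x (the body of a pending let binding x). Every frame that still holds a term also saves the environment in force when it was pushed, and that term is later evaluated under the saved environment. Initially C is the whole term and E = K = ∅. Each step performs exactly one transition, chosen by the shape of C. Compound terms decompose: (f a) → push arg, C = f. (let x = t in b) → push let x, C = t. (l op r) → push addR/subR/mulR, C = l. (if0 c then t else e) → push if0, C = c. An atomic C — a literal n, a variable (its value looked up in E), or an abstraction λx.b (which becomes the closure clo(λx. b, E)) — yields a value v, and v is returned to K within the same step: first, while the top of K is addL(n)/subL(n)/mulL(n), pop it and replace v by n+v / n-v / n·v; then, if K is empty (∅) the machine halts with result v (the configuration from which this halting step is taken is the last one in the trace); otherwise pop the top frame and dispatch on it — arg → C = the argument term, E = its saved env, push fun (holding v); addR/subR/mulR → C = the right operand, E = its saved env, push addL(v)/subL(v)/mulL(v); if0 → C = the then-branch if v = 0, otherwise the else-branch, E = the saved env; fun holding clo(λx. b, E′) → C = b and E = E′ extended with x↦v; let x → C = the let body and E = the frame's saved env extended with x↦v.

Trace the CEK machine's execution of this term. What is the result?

Answer: 484

Derivation:
[0] <C=((λw. ((λz. (let q = w in (w * q))) 3)) (((if0 -4 then -3 else 5) + (7 * 2)) + 3)), E=∅, K=∅>
[1] <C=(λw. ((λz. (let q = w in (w * q))) 3)), E=∅, K=[arg]>
[2] <C=(((if0 -4 then -3 else 5) + (7 * 2)) + 3), E=∅, K=[fun]>
[3] <C=((if0 -4 then -3 else 5) + (7 * 2)), E=∅, K=[addR :: fun]>
[4] <C=(if0 -4 then -3 else 5), E=∅, K=[addR :: addR :: fun]>
[5] <C=-4, E=∅, K=[if0 :: addR :: addR :: fun]>
[6] <C=5, E=∅, K=[addR :: addR :: fun]>
[7] <C=(7 * 2), E=∅, K=[addL(5) :: addR :: fun]>
[8] <C=7, E=∅, K=[mulR :: addL(5) :: addR :: fun]>
[9] <C=2, E=∅, K=[mulL(7) :: addL(5) :: addR :: fun]>
[10] <C=3, E=∅, K=[addL(19) :: fun]>
[11] <C=((λz. (let q = w in (w * q))) 3), E={w↦22}, K=∅>
[12] <C=(λz. (let q = w in (w * q))), E={w↦22}, K=[arg]>
[13] <C=3, E={w↦22}, K=[fun]>
[14] <C=(let q = w in (w * q)), E={z↦3, w↦22}, K=∅>
[15] <C=w, E={z↦3, w↦22}, K=[let q]>
[16] <C=(w * q), E={q↦22, z↦3, w↦22}, K=∅>
[17] <C=w, E={q↦22, z↦3, w↦22}, K=[mulR]>
[18] <C=q, E={q↦22, z↦3, w↦22}, K=[mulL(22)]>
→ final value 484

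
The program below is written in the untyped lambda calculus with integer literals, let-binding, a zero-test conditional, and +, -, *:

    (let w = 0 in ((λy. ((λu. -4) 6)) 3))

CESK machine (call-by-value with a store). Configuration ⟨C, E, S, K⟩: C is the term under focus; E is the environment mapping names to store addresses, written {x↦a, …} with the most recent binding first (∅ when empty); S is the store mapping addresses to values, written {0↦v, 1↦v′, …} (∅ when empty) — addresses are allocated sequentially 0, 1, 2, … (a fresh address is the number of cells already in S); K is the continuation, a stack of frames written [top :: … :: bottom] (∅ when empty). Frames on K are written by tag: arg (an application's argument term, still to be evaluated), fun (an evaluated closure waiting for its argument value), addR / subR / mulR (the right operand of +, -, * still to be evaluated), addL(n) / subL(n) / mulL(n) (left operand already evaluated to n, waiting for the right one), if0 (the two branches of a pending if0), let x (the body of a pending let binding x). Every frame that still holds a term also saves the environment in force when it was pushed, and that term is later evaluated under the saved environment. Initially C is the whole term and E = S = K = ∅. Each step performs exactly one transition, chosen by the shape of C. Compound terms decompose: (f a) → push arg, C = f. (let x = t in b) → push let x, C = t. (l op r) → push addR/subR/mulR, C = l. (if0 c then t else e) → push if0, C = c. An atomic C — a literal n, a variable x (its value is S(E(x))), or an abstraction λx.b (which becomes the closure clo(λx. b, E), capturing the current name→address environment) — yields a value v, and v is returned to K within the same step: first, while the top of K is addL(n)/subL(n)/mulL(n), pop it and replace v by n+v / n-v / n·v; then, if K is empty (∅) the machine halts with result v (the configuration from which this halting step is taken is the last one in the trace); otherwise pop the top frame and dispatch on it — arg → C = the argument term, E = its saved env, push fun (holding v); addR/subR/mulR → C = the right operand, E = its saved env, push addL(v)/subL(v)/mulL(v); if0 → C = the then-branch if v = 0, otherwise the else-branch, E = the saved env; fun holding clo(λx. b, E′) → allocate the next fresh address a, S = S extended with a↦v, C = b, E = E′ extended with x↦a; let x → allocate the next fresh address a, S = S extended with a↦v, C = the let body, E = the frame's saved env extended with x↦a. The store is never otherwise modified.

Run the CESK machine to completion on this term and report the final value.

Answer: -4

Machine steps:
t=0: <C=(let w = 0 in ((λy. ((λu. -4) 6)) 3)), E=∅, S=∅, K=∅>
t=1: <C=0, E=∅, S=∅, K=[let w]>
t=2: <C=((λy. ((λu. -4) 6)) 3), E={w↦0}, S={0↦0}, K=∅>
t=3: <C=(λy. ((λu. -4) 6)), E={w↦0}, S={0↦0}, K=[arg]>
t=4: <C=3, E={w↦0}, S={0↦0}, K=[fun]>
t=5: <C=((λu. -4) 6), E={y↦1, w↦0}, S={0↦0, 1↦3}, K=∅>
t=6: <C=(λu. -4), E={y↦1, w↦0}, S={0↦0, 1↦3}, K=[arg]>
t=7: <C=6, E={y↦1, w↦0}, S={0↦0, 1↦3}, K=[fun]>
t=8: <C=-4, E={u↦2, y↦1, w↦0}, S={0↦0, 1↦3, 2↦6}, K=∅>
→ final value -4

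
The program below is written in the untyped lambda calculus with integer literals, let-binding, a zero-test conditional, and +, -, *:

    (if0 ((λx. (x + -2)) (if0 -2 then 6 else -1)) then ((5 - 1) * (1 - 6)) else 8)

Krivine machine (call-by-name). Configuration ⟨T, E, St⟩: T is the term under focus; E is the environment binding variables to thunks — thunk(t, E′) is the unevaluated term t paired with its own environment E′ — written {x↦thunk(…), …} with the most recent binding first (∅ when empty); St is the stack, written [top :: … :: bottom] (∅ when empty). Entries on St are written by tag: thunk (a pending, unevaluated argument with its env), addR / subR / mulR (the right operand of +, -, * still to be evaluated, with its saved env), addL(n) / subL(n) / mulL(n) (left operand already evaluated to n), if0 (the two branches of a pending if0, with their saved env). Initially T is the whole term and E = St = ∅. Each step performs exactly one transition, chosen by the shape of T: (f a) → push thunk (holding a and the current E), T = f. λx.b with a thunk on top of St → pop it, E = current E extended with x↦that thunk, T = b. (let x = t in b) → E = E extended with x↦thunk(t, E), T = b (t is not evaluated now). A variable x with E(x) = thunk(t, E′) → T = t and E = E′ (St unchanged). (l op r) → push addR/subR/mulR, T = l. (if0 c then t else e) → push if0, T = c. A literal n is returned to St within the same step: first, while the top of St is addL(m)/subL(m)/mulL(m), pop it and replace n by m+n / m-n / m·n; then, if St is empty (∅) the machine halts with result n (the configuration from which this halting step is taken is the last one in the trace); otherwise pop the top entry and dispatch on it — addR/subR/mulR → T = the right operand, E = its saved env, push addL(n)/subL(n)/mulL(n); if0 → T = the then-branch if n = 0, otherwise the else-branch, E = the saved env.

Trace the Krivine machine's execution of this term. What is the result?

[0] ⟨T=(if0 ((λx. (x + -2)) (if0 -2 then 6 else -1)) then ((5 - 1) * (1 - 6)) else 8); E=∅; St=∅⟩
[1] ⟨T=((λx. (x + -2)) (if0 -2 then 6 else -1)); E=∅; St=[if0]⟩
[2] ⟨T=(λx. (x + -2)); E=∅; St=[thunk :: if0]⟩
[3] ⟨T=(x + -2); E={x↦thunk((if0 -2 then 6 else -1), ∅)}; St=[if0]⟩
[4] ⟨T=x; E={x↦thunk((if0 -2 then 6 else -1), ∅)}; St=[addR :: if0]⟩
[5] ⟨T=(if0 -2 then 6 else -1); E=∅; St=[addR :: if0]⟩
[6] ⟨T=-2; E=∅; St=[if0 :: addR :: if0]⟩
[7] ⟨T=-1; E=∅; St=[addR :: if0]⟩
[8] ⟨T=-2; E={x↦thunk((if0 -2 then 6 else -1), ∅)}; St=[addL(-1) :: if0]⟩
[9] ⟨T=8; E=∅; St=∅⟩
→ final value 8

Answer: 8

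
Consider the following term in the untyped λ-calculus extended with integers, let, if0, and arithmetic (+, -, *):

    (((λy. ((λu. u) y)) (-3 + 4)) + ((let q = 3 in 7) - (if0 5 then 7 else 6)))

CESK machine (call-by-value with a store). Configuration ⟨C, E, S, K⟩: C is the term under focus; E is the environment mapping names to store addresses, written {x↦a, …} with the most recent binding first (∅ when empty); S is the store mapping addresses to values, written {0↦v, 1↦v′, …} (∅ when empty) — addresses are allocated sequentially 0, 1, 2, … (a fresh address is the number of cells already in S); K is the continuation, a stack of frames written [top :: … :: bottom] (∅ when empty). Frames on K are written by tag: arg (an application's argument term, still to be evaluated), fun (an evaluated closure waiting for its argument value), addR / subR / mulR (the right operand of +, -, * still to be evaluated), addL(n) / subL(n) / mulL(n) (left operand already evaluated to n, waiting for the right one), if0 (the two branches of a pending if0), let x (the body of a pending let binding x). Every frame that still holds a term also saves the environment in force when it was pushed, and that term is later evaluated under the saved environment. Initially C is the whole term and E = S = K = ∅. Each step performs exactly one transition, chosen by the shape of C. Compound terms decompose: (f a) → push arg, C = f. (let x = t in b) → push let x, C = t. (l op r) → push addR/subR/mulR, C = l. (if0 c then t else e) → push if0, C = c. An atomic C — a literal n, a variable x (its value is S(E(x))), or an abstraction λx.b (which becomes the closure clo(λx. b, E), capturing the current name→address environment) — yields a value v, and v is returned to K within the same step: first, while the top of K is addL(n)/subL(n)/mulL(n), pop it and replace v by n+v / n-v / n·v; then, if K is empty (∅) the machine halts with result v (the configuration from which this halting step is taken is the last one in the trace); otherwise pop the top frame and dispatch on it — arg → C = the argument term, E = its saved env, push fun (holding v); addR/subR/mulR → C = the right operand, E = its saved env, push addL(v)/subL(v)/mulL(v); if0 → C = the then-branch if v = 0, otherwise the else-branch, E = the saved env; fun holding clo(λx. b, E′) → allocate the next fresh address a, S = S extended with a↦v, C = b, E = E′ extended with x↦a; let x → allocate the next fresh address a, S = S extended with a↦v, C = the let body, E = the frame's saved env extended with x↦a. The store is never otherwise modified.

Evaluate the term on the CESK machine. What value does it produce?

Answer: 2

Derivation:
0. [C=(((λy. ((λu. u) y)) (-3 + 4)) + ((let q = 3 in 7) - (if0 5 then 7 else 6))) | E=∅ | S=∅ | K=∅]
1. [C=((λy. ((λu. u) y)) (-3 + 4)) | E=∅ | S=∅ | K=[addR]]
2. [C=(λy. ((λu. u) y)) | E=∅ | S=∅ | K=[arg :: addR]]
3. [C=(-3 + 4) | E=∅ | S=∅ | K=[fun :: addR]]
4. [C=-3 | E=∅ | S=∅ | K=[addR :: fun :: addR]]
5. [C=4 | E=∅ | S=∅ | K=[addL(-3) :: fun :: addR]]
6. [C=((λu. u) y) | E={y↦0} | S={0↦1} | K=[addR]]
7. [C=(λu. u) | E={y↦0} | S={0↦1} | K=[arg :: addR]]
8. [C=y | E={y↦0} | S={0↦1} | K=[fun :: addR]]
9. [C=u | E={u↦1, y↦0} | S={0↦1, 1↦1} | K=[addR]]
10. [C=((let q = 3 in 7) - (if0 5 then 7 else 6)) | E=∅ | S={0↦1, 1↦1} | K=[addL(1)]]
11. [C=(let q = 3 in 7) | E=∅ | S={0↦1, 1↦1} | K=[subR :: addL(1)]]
12. [C=3 | E=∅ | S={0↦1, 1↦1} | K=[let q :: subR :: addL(1)]]
13. [C=7 | E={q↦2} | S={0↦1, 1↦1, 2↦3} | K=[subR :: addL(1)]]
14. [C=(if0 5 then 7 else 6) | E=∅ | S={0↦1, 1↦1, 2↦3} | K=[subL(7) :: addL(1)]]
15. [C=5 | E=∅ | S={0↦1, 1↦1, 2↦3} | K=[if0 :: subL(7) :: addL(1)]]
16. [C=6 | E=∅ | S={0↦1, 1↦1, 2↦3} | K=[subL(7) :: addL(1)]]
→ final value 2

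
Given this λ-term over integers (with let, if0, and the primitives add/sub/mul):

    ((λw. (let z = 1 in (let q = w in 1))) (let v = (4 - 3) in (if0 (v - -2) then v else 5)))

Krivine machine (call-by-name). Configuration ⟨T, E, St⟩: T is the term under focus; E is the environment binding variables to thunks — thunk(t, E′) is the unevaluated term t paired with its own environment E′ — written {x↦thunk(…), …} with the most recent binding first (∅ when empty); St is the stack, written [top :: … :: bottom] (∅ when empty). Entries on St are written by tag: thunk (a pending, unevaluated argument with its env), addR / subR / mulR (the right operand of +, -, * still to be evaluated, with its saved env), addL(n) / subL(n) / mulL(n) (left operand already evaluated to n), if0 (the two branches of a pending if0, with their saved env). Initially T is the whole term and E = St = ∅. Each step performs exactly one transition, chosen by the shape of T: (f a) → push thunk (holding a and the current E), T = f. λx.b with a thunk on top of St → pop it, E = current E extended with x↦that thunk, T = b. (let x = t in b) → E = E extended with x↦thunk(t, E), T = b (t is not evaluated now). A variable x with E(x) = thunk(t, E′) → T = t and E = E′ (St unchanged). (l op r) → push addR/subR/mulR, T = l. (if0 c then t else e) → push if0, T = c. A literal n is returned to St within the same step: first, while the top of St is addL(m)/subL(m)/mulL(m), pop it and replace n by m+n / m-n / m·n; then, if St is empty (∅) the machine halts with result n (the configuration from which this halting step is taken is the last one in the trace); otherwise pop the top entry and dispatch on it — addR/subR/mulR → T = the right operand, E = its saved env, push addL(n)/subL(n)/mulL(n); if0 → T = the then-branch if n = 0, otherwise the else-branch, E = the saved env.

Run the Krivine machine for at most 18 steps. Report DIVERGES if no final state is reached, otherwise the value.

Answer: 1

Machine steps:
0. [T=((λw. (let z = 1 in (let q = w in 1))) (let v = (4 - 3) in (if0 (v - -2) then v else 5))) | E=∅ | St=∅]
1. [T=(λw. (let z = 1 in (let q = w in 1))) | E=∅ | St=[thunk]]
2. [T=(let z = 1 in (let q = w in 1)) | E={w↦thunk((let v = (4 - 3) in (if0 (v - -2) then v else 5)), ∅)} | St=∅]
3. [T=(let q = w in 1) | E={z↦thunk(1, {w↦thunk((let v = (4 - 3) in (if0 (v - -2) then v else 5)), ∅)}), w↦thunk((let v = (4 - 3) in (if0 (v - -2) then v else 5)), ∅)} | St=∅]
4. [T=1 | E={q↦thunk(w, {z↦thunk(1, {w↦thunk((let v = (4 - 3) in (if0 (v - -2) then v else 5)), ∅)}), w↦thunk((let v = (4 - 3) in (if0 (v - -2) then v else 5)), ∅)}), z↦thunk(1, {w↦thunk((let v = (4 - 3) in (if0 (v - -2) then v else 5)), ∅)}), w↦thunk((let v = (4 - 3) in (if0 (v - -2) then v else 5)), ∅)} | St=∅]
→ final value 1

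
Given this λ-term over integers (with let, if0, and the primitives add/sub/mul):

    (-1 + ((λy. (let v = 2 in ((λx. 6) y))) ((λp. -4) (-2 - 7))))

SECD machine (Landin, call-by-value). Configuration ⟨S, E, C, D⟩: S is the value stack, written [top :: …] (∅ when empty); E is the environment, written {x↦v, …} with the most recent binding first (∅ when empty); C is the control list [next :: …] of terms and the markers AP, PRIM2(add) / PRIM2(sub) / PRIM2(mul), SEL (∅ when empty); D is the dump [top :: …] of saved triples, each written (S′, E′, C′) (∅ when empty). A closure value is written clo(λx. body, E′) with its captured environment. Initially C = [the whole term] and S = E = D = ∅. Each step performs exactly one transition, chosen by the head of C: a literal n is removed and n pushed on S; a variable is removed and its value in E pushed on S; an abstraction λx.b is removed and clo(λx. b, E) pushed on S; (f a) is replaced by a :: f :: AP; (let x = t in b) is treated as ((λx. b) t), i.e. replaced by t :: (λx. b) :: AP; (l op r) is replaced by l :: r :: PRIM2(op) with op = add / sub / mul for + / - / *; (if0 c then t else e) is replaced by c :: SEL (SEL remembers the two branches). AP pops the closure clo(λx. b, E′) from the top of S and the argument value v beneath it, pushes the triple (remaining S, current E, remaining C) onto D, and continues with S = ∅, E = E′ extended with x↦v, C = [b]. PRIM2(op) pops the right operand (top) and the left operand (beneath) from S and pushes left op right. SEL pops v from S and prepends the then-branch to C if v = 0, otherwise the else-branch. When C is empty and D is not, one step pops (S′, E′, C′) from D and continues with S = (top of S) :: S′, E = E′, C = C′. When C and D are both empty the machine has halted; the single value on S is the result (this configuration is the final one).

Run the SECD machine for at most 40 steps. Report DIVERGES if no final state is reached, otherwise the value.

t=0: <S=∅, E=∅, C=[(-1 + ((λy. (let v = 2 in ((λx. 6) y))) ((λp. -4) (-2 - 7))))], D=∅>
t=1: <S=∅, E=∅, C=[-1 :: ((λy. (let v = 2 in ((λx. 6) y))) ((λp. -4) (-2 - 7))) :: PRIM2(add)], D=∅>
t=2: <S=[-1], E=∅, C=[((λy. (let v = 2 in ((λx. 6) y))) ((λp. -4) (-2 - 7))) :: PRIM2(add)], D=∅>
t=3: <S=[-1], E=∅, C=[((λp. -4) (-2 - 7)) :: (λy. (let v = 2 in ((λx. 6) y))) :: AP :: PRIM2(add)], D=∅>
t=4: <S=[-1], E=∅, C=[(-2 - 7) :: (λp. -4) :: AP :: (λy. (let v = 2 in ((λx. 6) y))) :: AP :: PRIM2(add)], D=∅>
t=5: <S=[-1], E=∅, C=[-2 :: 7 :: PRIM2(sub) :: (λp. -4) :: AP :: (λy. (let v = 2 in ((λx. 6) y))) :: AP :: PRIM2(add)], D=∅>
t=6: <S=[-2 :: -1], E=∅, C=[7 :: PRIM2(sub) :: (λp. -4) :: AP :: (λy. (let v = 2 in ((λx. 6) y))) :: AP :: PRIM2(add)], D=∅>
t=7: <S=[7 :: -2 :: -1], E=∅, C=[PRIM2(sub) :: (λp. -4) :: AP :: (λy. (let v = 2 in ((λx. 6) y))) :: AP :: PRIM2(add)], D=∅>
t=8: <S=[-9 :: -1], E=∅, C=[(λp. -4) :: AP :: (λy. (let v = 2 in ((λx. 6) y))) :: AP :: PRIM2(add)], D=∅>
t=9: <S=[clo(λp. -4, ∅) :: -9 :: -1], E=∅, C=[AP :: (λy. (let v = 2 in ((λx. 6) y))) :: AP :: PRIM2(add)], D=∅>
t=10: <S=∅, E={p↦-9}, C=[-4], D=[([-1], ∅, [(λy. (let v = 2 in ((λx. 6) y))) :: AP :: PRIM2(add)])]>
t=11: <S=[-4], E={p↦-9}, C=∅, D=[([-1], ∅, [(λy. (let v = 2 in ((λx. 6) y))) :: AP :: PRIM2(add)])]>
t=12: <S=[-4 :: -1], E=∅, C=[(λy. (let v = 2 in ((λx. 6) y))) :: AP :: PRIM2(add)], D=∅>
t=13: <S=[clo(λy. (let v = 2 in ((λx. 6) y)), ∅) :: -4 :: -1], E=∅, C=[AP :: PRIM2(add)], D=∅>
t=14: <S=∅, E={y↦-4}, C=[(let v = 2 in ((λx. 6) y))], D=[([-1], ∅, [PRIM2(add)])]>
t=15: <S=∅, E={y↦-4}, C=[2 :: (λv. ((λx. 6) y)) :: AP], D=[([-1], ∅, [PRIM2(add)])]>
t=16: <S=[2], E={y↦-4}, C=[(λv. ((λx. 6) y)) :: AP], D=[([-1], ∅, [PRIM2(add)])]>
t=17: <S=[clo(λv. ((λx. 6) y), {y↦-4}) :: 2], E={y↦-4}, C=[AP], D=[([-1], ∅, [PRIM2(add)])]>
t=18: <S=∅, E={v↦2, y↦-4}, C=[((λx. 6) y)], D=[(∅, {y↦-4}, ∅) :: ([-1], ∅, [PRIM2(add)])]>
t=19: <S=∅, E={v↦2, y↦-4}, C=[y :: (λx. 6) :: AP], D=[(∅, {y↦-4}, ∅) :: ([-1], ∅, [PRIM2(add)])]>
t=20: <S=[-4], E={v↦2, y↦-4}, C=[(λx. 6) :: AP], D=[(∅, {y↦-4}, ∅) :: ([-1], ∅, [PRIM2(add)])]>
t=21: <S=[clo(λx. 6, {v↦2, y↦-4}) :: -4], E={v↦2, y↦-4}, C=[AP], D=[(∅, {y↦-4}, ∅) :: ([-1], ∅, [PRIM2(add)])]>
t=22: <S=∅, E={x↦-4, v↦2, y↦-4}, C=[6], D=[(∅, {v↦2, y↦-4}, ∅) :: (∅, {y↦-4}, ∅) :: ([-1], ∅, [PRIM2(add)])]>
t=23: <S=[6], E={x↦-4, v↦2, y↦-4}, C=∅, D=[(∅, {v↦2, y↦-4}, ∅) :: (∅, {y↦-4}, ∅) :: ([-1], ∅, [PRIM2(add)])]>
t=24: <S=[6], E={v↦2, y↦-4}, C=∅, D=[(∅, {y↦-4}, ∅) :: ([-1], ∅, [PRIM2(add)])]>
t=25: <S=[6], E={y↦-4}, C=∅, D=[([-1], ∅, [PRIM2(add)])]>
t=26: <S=[6 :: -1], E=∅, C=[PRIM2(add)], D=∅>
t=27: <S=[5], E=∅, C=∅, D=∅>
→ final value 5

Answer: 5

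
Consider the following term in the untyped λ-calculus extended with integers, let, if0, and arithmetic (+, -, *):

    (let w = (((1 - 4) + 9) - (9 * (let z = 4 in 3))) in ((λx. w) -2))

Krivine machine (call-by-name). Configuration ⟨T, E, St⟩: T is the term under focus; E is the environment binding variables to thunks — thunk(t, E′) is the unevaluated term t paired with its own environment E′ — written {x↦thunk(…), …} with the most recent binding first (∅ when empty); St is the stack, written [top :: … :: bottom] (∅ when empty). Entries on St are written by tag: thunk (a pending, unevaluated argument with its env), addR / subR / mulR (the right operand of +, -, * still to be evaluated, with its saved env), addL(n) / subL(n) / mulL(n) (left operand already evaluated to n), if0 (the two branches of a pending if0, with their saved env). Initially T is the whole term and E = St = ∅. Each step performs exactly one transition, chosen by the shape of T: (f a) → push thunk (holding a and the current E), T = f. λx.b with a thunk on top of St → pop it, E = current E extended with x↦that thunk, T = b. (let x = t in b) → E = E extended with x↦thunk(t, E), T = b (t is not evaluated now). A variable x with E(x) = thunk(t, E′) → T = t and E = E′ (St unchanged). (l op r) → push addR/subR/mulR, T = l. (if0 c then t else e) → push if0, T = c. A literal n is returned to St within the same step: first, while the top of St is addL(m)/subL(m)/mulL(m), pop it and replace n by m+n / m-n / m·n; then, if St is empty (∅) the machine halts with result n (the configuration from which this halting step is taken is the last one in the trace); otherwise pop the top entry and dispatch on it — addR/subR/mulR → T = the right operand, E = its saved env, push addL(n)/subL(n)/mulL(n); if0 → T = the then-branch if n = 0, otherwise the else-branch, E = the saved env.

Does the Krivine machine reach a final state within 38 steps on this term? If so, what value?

Answer: -21

Derivation:
[0] [T=(let w = (((1 - 4) + 9) - (9 * (let z = 4 in 3))) in ((λx. w) -2)) | E=∅ | St=∅]
[1] [T=((λx. w) -2) | E={w↦thunk((((1 - 4) + 9) - (9 * (let z = 4 in 3))), ∅)} | St=∅]
[2] [T=(λx. w) | E={w↦thunk((((1 - 4) + 9) - (9 * (let z = 4 in 3))), ∅)} | St=[thunk]]
[3] [T=w | E={x↦thunk(-2, {w↦thunk((((1 - 4) + 9) - (9 * (let z = 4 in 3))), ∅)}), w↦thunk((((1 - 4) + 9) - (9 * (let z = 4 in 3))), ∅)} | St=∅]
[4] [T=(((1 - 4) + 9) - (9 * (let z = 4 in 3))) | E=∅ | St=∅]
[5] [T=((1 - 4) + 9) | E=∅ | St=[subR]]
[6] [T=(1 - 4) | E=∅ | St=[addR :: subR]]
[7] [T=1 | E=∅ | St=[subR :: addR :: subR]]
[8] [T=4 | E=∅ | St=[subL(1) :: addR :: subR]]
[9] [T=9 | E=∅ | St=[addL(-3) :: subR]]
[10] [T=(9 * (let z = 4 in 3)) | E=∅ | St=[subL(6)]]
[11] [T=9 | E=∅ | St=[mulR :: subL(6)]]
[12] [T=(let z = 4 in 3) | E=∅ | St=[mulL(9) :: subL(6)]]
[13] [T=3 | E={z↦thunk(4, ∅)} | St=[mulL(9) :: subL(6)]]
→ final value -21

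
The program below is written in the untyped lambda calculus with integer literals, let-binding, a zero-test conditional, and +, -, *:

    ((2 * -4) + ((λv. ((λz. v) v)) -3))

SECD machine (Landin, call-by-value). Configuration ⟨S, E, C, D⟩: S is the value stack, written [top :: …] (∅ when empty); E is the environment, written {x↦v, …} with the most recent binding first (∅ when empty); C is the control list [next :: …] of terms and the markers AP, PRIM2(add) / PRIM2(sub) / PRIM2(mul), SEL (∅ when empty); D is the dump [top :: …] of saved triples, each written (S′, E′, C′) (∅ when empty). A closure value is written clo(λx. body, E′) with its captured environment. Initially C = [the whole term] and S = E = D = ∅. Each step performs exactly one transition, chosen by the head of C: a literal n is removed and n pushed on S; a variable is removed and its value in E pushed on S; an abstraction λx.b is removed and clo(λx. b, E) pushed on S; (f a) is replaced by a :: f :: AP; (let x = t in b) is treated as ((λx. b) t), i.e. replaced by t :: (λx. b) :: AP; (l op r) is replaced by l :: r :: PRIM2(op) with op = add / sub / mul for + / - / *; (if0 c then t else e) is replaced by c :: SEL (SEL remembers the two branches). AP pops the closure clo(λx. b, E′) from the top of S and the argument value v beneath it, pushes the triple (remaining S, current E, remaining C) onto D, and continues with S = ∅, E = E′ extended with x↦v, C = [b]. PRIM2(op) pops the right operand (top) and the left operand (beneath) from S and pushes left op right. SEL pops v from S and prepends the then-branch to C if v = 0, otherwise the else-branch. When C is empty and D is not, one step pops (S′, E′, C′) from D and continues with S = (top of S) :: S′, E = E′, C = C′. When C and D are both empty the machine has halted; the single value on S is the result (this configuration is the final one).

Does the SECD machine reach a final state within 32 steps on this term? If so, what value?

[0] [S=∅ | E=∅ | C=[((2 * -4) + ((λv. ((λz. v) v)) -3))] | D=∅]
[1] [S=∅ | E=∅ | C=[(2 * -4) :: ((λv. ((λz. v) v)) -3) :: PRIM2(add)] | D=∅]
[2] [S=∅ | E=∅ | C=[2 :: -4 :: PRIM2(mul) :: ((λv. ((λz. v) v)) -3) :: PRIM2(add)] | D=∅]
[3] [S=[2] | E=∅ | C=[-4 :: PRIM2(mul) :: ((λv. ((λz. v) v)) -3) :: PRIM2(add)] | D=∅]
[4] [S=[-4 :: 2] | E=∅ | C=[PRIM2(mul) :: ((λv. ((λz. v) v)) -3) :: PRIM2(add)] | D=∅]
[5] [S=[-8] | E=∅ | C=[((λv. ((λz. v) v)) -3) :: PRIM2(add)] | D=∅]
[6] [S=[-8] | E=∅ | C=[-3 :: (λv. ((λz. v) v)) :: AP :: PRIM2(add)] | D=∅]
[7] [S=[-3 :: -8] | E=∅ | C=[(λv. ((λz. v) v)) :: AP :: PRIM2(add)] | D=∅]
[8] [S=[clo(λv. ((λz. v) v), ∅) :: -3 :: -8] | E=∅ | C=[AP :: PRIM2(add)] | D=∅]
[9] [S=∅ | E={v↦-3} | C=[((λz. v) v)] | D=[([-8], ∅, [PRIM2(add)])]]
[10] [S=∅ | E={v↦-3} | C=[v :: (λz. v) :: AP] | D=[([-8], ∅, [PRIM2(add)])]]
[11] [S=[-3] | E={v↦-3} | C=[(λz. v) :: AP] | D=[([-8], ∅, [PRIM2(add)])]]
[12] [S=[clo(λz. v, {v↦-3}) :: -3] | E={v↦-3} | C=[AP] | D=[([-8], ∅, [PRIM2(add)])]]
[13] [S=∅ | E={z↦-3, v↦-3} | C=[v] | D=[(∅, {v↦-3}, ∅) :: ([-8], ∅, [PRIM2(add)])]]
[14] [S=[-3] | E={z↦-3, v↦-3} | C=∅ | D=[(∅, {v↦-3}, ∅) :: ([-8], ∅, [PRIM2(add)])]]
[15] [S=[-3] | E={v↦-3} | C=∅ | D=[([-8], ∅, [PRIM2(add)])]]
[16] [S=[-3 :: -8] | E=∅ | C=[PRIM2(add)] | D=∅]
[17] [S=[-11] | E=∅ | C=∅ | D=∅]
→ final value -11

Answer: -11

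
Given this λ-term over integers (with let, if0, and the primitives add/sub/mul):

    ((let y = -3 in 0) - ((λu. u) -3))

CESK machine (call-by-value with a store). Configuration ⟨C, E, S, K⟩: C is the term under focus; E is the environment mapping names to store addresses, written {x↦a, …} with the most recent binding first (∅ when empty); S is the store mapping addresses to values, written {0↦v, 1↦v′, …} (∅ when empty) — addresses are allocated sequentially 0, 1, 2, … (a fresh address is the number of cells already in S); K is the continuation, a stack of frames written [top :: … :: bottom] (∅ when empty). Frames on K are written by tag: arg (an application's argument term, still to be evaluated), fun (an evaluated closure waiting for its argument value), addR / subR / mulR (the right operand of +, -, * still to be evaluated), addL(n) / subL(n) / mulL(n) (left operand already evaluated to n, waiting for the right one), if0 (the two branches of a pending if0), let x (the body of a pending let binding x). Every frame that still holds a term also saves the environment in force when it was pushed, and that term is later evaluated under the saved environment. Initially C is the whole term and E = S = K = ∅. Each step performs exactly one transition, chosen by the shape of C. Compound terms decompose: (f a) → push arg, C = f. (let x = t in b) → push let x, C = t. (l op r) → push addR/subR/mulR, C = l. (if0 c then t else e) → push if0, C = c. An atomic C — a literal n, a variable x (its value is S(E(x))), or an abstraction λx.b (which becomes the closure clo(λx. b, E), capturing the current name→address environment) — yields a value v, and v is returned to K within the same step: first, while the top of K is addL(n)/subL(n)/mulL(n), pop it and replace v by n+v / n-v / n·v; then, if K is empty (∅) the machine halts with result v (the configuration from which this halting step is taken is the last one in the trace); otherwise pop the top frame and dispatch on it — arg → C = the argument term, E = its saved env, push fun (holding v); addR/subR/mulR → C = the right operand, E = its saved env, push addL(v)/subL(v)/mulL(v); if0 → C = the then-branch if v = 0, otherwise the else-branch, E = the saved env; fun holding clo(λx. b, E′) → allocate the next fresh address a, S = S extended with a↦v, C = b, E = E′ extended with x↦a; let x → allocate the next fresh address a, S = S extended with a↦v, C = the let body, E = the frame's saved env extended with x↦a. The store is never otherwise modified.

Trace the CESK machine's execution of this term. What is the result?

[0] ⟨C=((let y = -3 in 0) - ((λu. u) -3)); E=∅; S=∅; K=∅⟩
[1] ⟨C=(let y = -3 in 0); E=∅; S=∅; K=[subR]⟩
[2] ⟨C=-3; E=∅; S=∅; K=[let y :: subR]⟩
[3] ⟨C=0; E={y↦0}; S={0↦-3}; K=[subR]⟩
[4] ⟨C=((λu. u) -3); E=∅; S={0↦-3}; K=[subL(0)]⟩
[5] ⟨C=(λu. u); E=∅; S={0↦-3}; K=[arg :: subL(0)]⟩
[6] ⟨C=-3; E=∅; S={0↦-3}; K=[fun :: subL(0)]⟩
[7] ⟨C=u; E={u↦1}; S={0↦-3, 1↦-3}; K=[subL(0)]⟩
→ final value 3

Answer: 3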